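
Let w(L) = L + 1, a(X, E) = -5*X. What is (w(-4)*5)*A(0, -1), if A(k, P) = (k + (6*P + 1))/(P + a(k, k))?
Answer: -75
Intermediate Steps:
A(k, P) = (1 + k + 6*P)/(P - 5*k) (A(k, P) = (k + (6*P + 1))/(P - 5*k) = (k + (1 + 6*P))/(P - 5*k) = (1 + k + 6*P)/(P - 5*k))
w(L) = 1 + L
(w(-4)*5)*A(0, -1) = ((1 - 4)*5)*((1 + 0 + 6*(-1))/(-1 - 5*0)) = (-3*5)*((1 + 0 - 6)/(-1 + 0)) = -15*(-5)/(-1) = -(-15)*(-5) = -15*5 = -75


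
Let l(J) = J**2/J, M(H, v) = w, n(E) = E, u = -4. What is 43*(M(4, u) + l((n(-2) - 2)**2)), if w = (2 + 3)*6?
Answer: 1978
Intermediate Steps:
w = 30 (w = 5*6 = 30)
M(H, v) = 30
l(J) = J
43*(M(4, u) + l((n(-2) - 2)**2)) = 43*(30 + (-2 - 2)**2) = 43*(30 + (-4)**2) = 43*(30 + 16) = 43*46 = 1978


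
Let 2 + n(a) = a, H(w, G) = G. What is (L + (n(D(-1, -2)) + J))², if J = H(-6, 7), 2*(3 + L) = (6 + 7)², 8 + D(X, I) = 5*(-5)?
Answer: 11449/4 ≈ 2862.3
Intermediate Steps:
D(X, I) = -33 (D(X, I) = -8 + 5*(-5) = -8 - 25 = -33)
L = 163/2 (L = -3 + (6 + 7)²/2 = -3 + (½)*13² = -3 + (½)*169 = -3 + 169/2 = 163/2 ≈ 81.500)
n(a) = -2 + a
J = 7
(L + (n(D(-1, -2)) + J))² = (163/2 + ((-2 - 33) + 7))² = (163/2 + (-35 + 7))² = (163/2 - 28)² = (107/2)² = 11449/4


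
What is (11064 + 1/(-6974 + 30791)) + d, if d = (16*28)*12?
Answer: 391551481/23817 ≈ 16440.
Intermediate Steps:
d = 5376 (d = 448*12 = 5376)
(11064 + 1/(-6974 + 30791)) + d = (11064 + 1/(-6974 + 30791)) + 5376 = (11064 + 1/23817) + 5376 = 263511289/23817 + 5376 = 391551481/23817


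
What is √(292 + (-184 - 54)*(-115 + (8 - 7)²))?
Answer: 4*√1714 ≈ 165.60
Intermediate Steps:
√(292 + (-184 - 54)*(-115 + (8 - 7)²)) = √(292 - 238*(-115 + 1²)) = √(292 - 238*(-115 + 1)) = √(292 - 238*(-114)) = √(292 + 27132) = √27424 = 4*√1714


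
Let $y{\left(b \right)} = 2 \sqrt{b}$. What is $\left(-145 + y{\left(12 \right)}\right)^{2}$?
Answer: $21073 - 1160 \sqrt{3} \approx 19064.0$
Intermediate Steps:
$\left(-145 + y{\left(12 \right)}\right)^{2} = \left(-145 + 2 \sqrt{12}\right)^{2} = \left(-145 + 2 \cdot 2 \sqrt{3}\right)^{2} = \left(-145 + 4 \sqrt{3}\right)^{2}$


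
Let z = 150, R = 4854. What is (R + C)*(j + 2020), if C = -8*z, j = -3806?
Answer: -6526044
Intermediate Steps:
C = -1200 (C = -8*150 = -1200)
(R + C)*(j + 2020) = (4854 - 1200)*(-3806 + 2020) = 3654*(-1786) = -6526044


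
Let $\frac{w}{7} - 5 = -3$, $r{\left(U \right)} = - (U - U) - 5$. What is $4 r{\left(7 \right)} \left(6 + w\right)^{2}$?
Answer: $-8000$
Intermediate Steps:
$r{\left(U \right)} = -5$ ($r{\left(U \right)} = \left(-1\right) 0 - 5 = 0 - 5 = -5$)
$w = 14$ ($w = 35 + 7 \left(-3\right) = 35 - 21 = 14$)
$4 r{\left(7 \right)} \left(6 + w\right)^{2} = 4 \left(-5\right) \left(6 + 14\right)^{2} = - 20 \cdot 20^{2} = \left(-20\right) 400 = -8000$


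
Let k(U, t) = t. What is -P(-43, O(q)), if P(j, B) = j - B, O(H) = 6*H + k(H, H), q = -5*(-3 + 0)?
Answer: 148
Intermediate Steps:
q = 15 (q = -5*(-3) = 15)
O(H) = 7*H (O(H) = 6*H + H = 7*H)
-P(-43, O(q)) = -(-43 - 7*15) = -(-43 - 1*105) = -(-43 - 105) = -1*(-148) = 148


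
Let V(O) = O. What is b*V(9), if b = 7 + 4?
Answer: 99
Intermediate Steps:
b = 11
b*V(9) = 11*9 = 99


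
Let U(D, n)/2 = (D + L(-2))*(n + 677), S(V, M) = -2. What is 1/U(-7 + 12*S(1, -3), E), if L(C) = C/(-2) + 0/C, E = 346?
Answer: -1/61380 ≈ -1.6292e-5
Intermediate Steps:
L(C) = -C/2 (L(C) = C*(-½) + 0 = -C/2 + 0 = -C/2)
U(D, n) = 2*(1 + D)*(677 + n) (U(D, n) = 2*((D - ½*(-2))*(n + 677)) = 2*((D + 1)*(677 + n)) = 2*((1 + D)*(677 + n)) = 2*(1 + D)*(677 + n))
1/U(-7 + 12*S(1, -3), E) = 1/(1354 + 2*346 + 1354*(-7 + 12*(-2)) + 2*(-7 + 12*(-2))*346) = 1/(1354 + 692 + 1354*(-7 - 24) + 2*(-7 - 24)*346) = 1/(1354 + 692 + 1354*(-31) + 2*(-31)*346) = 1/(1354 + 692 - 41974 - 21452) = 1/(-61380) = -1/61380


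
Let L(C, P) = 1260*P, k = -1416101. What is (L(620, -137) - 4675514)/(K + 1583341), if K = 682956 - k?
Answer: -2424067/1841199 ≈ -1.3166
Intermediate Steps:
K = 2099057 (K = 682956 - 1*(-1416101) = 682956 + 1416101 = 2099057)
(L(620, -137) - 4675514)/(K + 1583341) = (1260*(-137) - 4675514)/(2099057 + 1583341) = (-172620 - 4675514)/3682398 = -4848134*1/3682398 = -2424067/1841199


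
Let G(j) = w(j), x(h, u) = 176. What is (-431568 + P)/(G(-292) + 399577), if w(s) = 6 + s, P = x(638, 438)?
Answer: -431392/399291 ≈ -1.0804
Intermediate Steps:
P = 176
G(j) = 6 + j
(-431568 + P)/(G(-292) + 399577) = (-431568 + 176)/((6 - 292) + 399577) = -431392/(-286 + 399577) = -431392/399291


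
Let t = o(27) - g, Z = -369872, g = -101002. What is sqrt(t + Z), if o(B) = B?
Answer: I*sqrt(268843) ≈ 518.5*I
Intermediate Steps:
t = 101029 (t = 27 - 1*(-101002) = 27 + 101002 = 101029)
sqrt(t + Z) = sqrt(101029 - 369872) = sqrt(-268843) = I*sqrt(268843)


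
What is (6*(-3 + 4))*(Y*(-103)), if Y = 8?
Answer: -4944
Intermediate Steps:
(6*(-3 + 4))*(Y*(-103)) = (6*(-3 + 4))*(8*(-103)) = (6*1)*(-824) = 6*(-824) = -4944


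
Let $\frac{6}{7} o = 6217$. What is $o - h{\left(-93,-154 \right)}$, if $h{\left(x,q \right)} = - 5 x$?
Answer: $\frac{40729}{6} \approx 6788.2$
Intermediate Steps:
$o = \frac{43519}{6}$ ($o = \frac{7}{6} \cdot 6217 = \frac{43519}{6} \approx 7253.2$)
$o - h{\left(-93,-154 \right)} = \frac{43519}{6} - \left(-5\right) \left(-93\right) = \frac{43519}{6} - 465 = \frac{40729}{6}$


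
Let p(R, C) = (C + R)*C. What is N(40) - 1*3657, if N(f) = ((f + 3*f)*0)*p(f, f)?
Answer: -3657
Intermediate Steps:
p(R, C) = C*(C + R)
N(f) = 0 (N(f) = ((f + 3*f)*0)*(f*(f + f)) = ((4*f)*0)*(f*(2*f)) = 0*(2*f**2) = 0)
N(40) - 1*3657 = 0 - 1*3657 = 0 - 3657 = -3657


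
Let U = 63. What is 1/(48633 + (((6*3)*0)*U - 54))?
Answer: 1/48579 ≈ 2.0585e-5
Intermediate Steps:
1/(48633 + (((6*3)*0)*U - 54)) = 1/(48633 + (((6*3)*0)*63 - 54)) = 1/(48633 + ((18*0)*63 - 54)) = 1/(48633 + (0*63 - 54)) = 1/(48633 + (0 - 54)) = 1/(48633 - 54) = 1/48579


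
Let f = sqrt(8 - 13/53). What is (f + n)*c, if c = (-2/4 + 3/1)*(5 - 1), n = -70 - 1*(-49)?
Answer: -210 + 10*sqrt(21783)/53 ≈ -182.15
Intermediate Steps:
n = -21 (n = -70 + 49 = -21)
c = 10 (c = (-2*1/4 + 3*1)*4 = (-1/2 + 3)*4 = (5/2)*4 = 10)
f = sqrt(21783)/53 (f = sqrt(8 - 13*1/53) = sqrt(8 - 13/53) = sqrt(411/53) = sqrt(21783)/53 ≈ 2.7847)
(f + n)*c = (sqrt(21783)/53 - 21)*10 = (-21 + sqrt(21783)/53)*10 = -210 + 10*sqrt(21783)/53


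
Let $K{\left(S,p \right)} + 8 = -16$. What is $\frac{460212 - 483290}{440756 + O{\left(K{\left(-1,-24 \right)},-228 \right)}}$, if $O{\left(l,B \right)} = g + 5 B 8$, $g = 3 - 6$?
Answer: $- \frac{23078}{431633} \approx -0.053467$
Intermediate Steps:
$g = -3$
$K{\left(S,p \right)} = -24$ ($K{\left(S,p \right)} = -8 - 16 = -24$)
$O{\left(l,B \right)} = -3 + 40 B$ ($O{\left(l,B \right)} = -3 + 5 B 8 = -3 + 40 B$)
$\frac{460212 - 483290}{440756 + O{\left(K{\left(-1,-24 \right)},-228 \right)}} = \frac{460212 - 483290}{440756 + \left(-3 + 40 \left(-228\right)\right)} = - \frac{23078}{440756 - 9123} = - \frac{23078}{431633}$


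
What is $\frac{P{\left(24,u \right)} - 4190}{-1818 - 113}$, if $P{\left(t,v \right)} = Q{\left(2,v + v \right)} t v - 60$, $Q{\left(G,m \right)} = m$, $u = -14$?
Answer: $- \frac{5158}{1931} \approx -2.6712$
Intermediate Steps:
$P{\left(t,v \right)} = -60 + 2 t v^{2}$ ($P{\left(t,v \right)} = \left(v + v\right) t v - 60 = 2 v t v - 60 = 2 t v v - 60 = 2 t v^{2} - 60 = -60 + 2 t v^{2}$)
$\frac{P{\left(24,u \right)} - 4190}{-1818 - 113} = \frac{\left(-60 + 2 \cdot 24 \left(-14\right)^{2}\right) - 4190}{-1818 - 113} = \frac{\left(-60 + 2 \cdot 24 \cdot 196\right) - 4190}{-1931} = \left(\left(-60 + 9408\right) - 4190\right) \left(- \frac{1}{1931}\right) = \left(9348 - 4190\right) \left(- \frac{1}{1931}\right) = 5158 \left(- \frac{1}{1931}\right) = - \frac{5158}{1931}$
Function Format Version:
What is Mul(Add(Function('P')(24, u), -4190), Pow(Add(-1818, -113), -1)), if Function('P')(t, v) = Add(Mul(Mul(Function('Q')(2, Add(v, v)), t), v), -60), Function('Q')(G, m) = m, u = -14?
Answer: Rational(-5158, 1931) ≈ -2.6712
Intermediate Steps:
Function('P')(t, v) = Add(-60, Mul(2, t, Pow(v, 2))) (Function('P')(t, v) = Add(Mul(Mul(Add(v, v), t), v), -60) = Add(Mul(Mul(Mul(2, v), t), v), -60) = Add(Mul(Mul(2, t, v), v), -60) = Add(Mul(2, t, Pow(v, 2)), -60) = Add(-60, Mul(2, t, Pow(v, 2))))
Mul(Add(Function('P')(24, u), -4190), Pow(Add(-1818, -113), -1)) = Mul(Add(Add(-60, Mul(2, 24, Pow(-14, 2))), -4190), Pow(Add(-1818, -113), -1)) = Mul(Add(Add(-60, Mul(2, 24, 196)), -4190), Pow(-1931, -1)) = Mul(Add(Add(-60, 9408), -4190), Rational(-1, 1931)) = Mul(Add(9348, -4190), Rational(-1, 1931)) = Mul(5158, Rational(-1, 1931)) = Rational(-5158, 1931)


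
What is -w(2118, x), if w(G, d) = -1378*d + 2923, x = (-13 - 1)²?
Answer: 267165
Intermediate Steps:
x = 196 (x = (-14)² = 196)
w(G, d) = 2923 - 1378*d
-w(2118, x) = -(2923 - 1378*196) = -(2923 - 270088) = -1*(-267165) = 267165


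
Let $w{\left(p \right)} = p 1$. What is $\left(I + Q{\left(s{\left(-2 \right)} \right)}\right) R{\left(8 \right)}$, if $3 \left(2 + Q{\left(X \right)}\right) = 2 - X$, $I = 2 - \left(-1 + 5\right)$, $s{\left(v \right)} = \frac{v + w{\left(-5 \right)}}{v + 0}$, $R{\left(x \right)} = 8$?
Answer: $-36$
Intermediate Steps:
$w{\left(p \right)} = p$
$s{\left(v \right)} = \frac{-5 + v}{v}$ ($s{\left(v \right)} = \frac{v - 5}{v + 0} = \frac{-5 + v}{v}$)
$I = -2$ ($I = 2 - 4 = -2$)
$Q{\left(X \right)} = - \frac{4}{3} - \frac{X}{3}$ ($Q{\left(X \right)} = -2 + \frac{2 - X}{3} = -2 - \left(- \frac{2}{3} + \frac{X}{3}\right) = - \frac{4}{3} - \frac{X}{3}$)
$\left(I + Q{\left(s{\left(-2 \right)} \right)}\right) R{\left(8 \right)} = \left(-2 - \left(\frac{4}{3} + \frac{\frac{1}{-2} \left(-5 - 2\right)}{3}\right)\right) 8 = \left(-2 - \left(\frac{4}{3} + \frac{\left(- \frac{1}{2}\right) \left(-7\right)}{3}\right)\right) 8 = \left(-2 - \frac{5}{2}\right) 8 = \left(- \frac{9}{2}\right) 8 = -36$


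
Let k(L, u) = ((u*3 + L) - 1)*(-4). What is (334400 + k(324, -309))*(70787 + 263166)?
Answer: 112480713648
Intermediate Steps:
k(L, u) = 4 - 12*u - 4*L (k(L, u) = ((3*u + L) - 1)*(-4) = ((L + 3*u) - 1)*(-4) = (-1 + L + 3*u)*(-4) = 4 - 12*u - 4*L)
(334400 + k(324, -309))*(70787 + 263166) = (334400 + (4 - 12*(-309) - 4*324))*(70787 + 263166) = (334400 + (4 + 3708 - 1296))*333953 = (334400 + 2416)*333953 = 336816*333953 = 112480713648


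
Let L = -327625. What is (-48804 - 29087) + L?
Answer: -405516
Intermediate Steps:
(-48804 - 29087) + L = (-48804 - 29087) - 327625 = -77891 - 327625 = -405516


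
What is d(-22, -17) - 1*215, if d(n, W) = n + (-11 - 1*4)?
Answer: -252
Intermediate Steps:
d(n, W) = -15 + n (d(n, W) = n + (-11 - 4) = n - 15 = -15 + n)
d(-22, -17) - 1*215 = (-15 - 22) - 1*215 = -37 - 215 = -252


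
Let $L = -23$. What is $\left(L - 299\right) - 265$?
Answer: $-587$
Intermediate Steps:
$\left(L - 299\right) - 265 = \left(-23 - 299\right) - 265 = -322 - 265 = -587$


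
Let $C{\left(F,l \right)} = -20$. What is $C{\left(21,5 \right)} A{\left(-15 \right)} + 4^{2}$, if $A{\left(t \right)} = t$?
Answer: $316$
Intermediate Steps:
$C{\left(21,5 \right)} A{\left(-15 \right)} + 4^{2} = \left(-20\right) \left(-15\right) + 4^{2} = 300 + 16 = 316$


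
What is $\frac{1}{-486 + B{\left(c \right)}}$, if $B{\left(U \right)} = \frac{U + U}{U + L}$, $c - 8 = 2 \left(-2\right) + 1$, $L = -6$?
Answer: $- \frac{1}{496} \approx -0.0020161$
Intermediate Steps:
$c = 5$ ($c = 8 + \left(2 \left(-2\right) + 1\right) = 8 + \left(-4 + 1\right) = 8 - 3 = 5$)
$B{\left(U \right)} = \frac{2 U}{-6 + U}$ ($B{\left(U \right)} = \frac{U + U}{U - 6} = \frac{2 U}{-6 + U}$)
$\frac{1}{-486 + B{\left(c \right)}} = \frac{1}{-486 + 2 \cdot 5 \frac{1}{-6 + 5}} = \frac{1}{-486 + 2 \cdot 5 \frac{1}{-1}} = \frac{1}{-486 + 2 \cdot 5 \left(-1\right)} = \frac{1}{-486 - 10} = \frac{1}{-496} = - \frac{1}{496}$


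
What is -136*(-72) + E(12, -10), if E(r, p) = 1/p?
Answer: 97919/10 ≈ 9791.9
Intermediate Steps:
-136*(-72) + E(12, -10) = -136*(-72) + 1/(-10) = 9792 - ⅒ = 97919/10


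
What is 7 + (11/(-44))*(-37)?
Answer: 65/4 ≈ 16.250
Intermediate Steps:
7 + (11/(-44))*(-37) = 7 + (11*(-1/44))*(-37) = 7 - ¼*(-37) = 7 + 37/4 = 65/4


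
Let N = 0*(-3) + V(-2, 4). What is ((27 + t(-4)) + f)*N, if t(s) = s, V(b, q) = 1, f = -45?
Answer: -22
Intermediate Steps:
N = 1 (N = 0*(-3) + 1 = 0 + 1 = 1)
((27 + t(-4)) + f)*N = ((27 - 4) - 45)*1 = (23 - 45)*1 = -22*1 = -22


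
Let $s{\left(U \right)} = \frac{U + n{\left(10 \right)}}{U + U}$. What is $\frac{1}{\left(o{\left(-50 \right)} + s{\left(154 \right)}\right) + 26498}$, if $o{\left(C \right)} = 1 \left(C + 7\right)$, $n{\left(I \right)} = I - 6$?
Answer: $\frac{154}{4074149} \approx 3.7799 \cdot 10^{-5}$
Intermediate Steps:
$n{\left(I \right)} = -6 + I$
$o{\left(C \right)} = 7 + C$ ($o{\left(C \right)} = 1 \left(7 + C\right) = 7 + C$)
$s{\left(U \right)} = \frac{4 + U}{2 U}$ ($s{\left(U \right)} = \frac{U + \left(-6 + 10\right)}{U + U} = \frac{U + 4}{2 U} = \left(4 + U\right) \frac{1}{2 U} = \frac{4 + U}{2 U}$)
$\frac{1}{\left(o{\left(-50 \right)} + s{\left(154 \right)}\right) + 26498} = \frac{1}{\left(\left(7 - 50\right) + \frac{4 + 154}{2 \cdot 154}\right) + 26498} = \frac{1}{\left(-43 + \frac{1}{2} \cdot \frac{1}{154} \cdot 158\right) + 26498} = \frac{1}{\left(-43 + \frac{79}{154}\right) + 26498} = \frac{1}{- \frac{6543}{154} + 26498} = \frac{1}{\frac{4074149}{154}} = \frac{154}{4074149}$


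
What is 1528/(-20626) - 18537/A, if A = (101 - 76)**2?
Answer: -191649581/6445625 ≈ -29.733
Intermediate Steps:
A = 625 (A = 25**2 = 625)
1528/(-20626) - 18537/A = 1528/(-20626) - 18537/625 = 1528*(-1/20626) - 18537*1/625 = -764/10313 - 18537/625 = -191649581/6445625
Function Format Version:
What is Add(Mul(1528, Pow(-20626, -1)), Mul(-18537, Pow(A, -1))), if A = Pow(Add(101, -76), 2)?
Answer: Rational(-191649581, 6445625) ≈ -29.733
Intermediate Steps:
A = 625 (A = Pow(25, 2) = 625)
Add(Mul(1528, Pow(-20626, -1)), Mul(-18537, Pow(A, -1))) = Add(Mul(1528, Pow(-20626, -1)), Mul(-18537, Pow(625, -1))) = Add(Mul(1528, Rational(-1, 20626)), Mul(-18537, Rational(1, 625))) = Add(Rational(-764, 10313), Rational(-18537, 625)) = Rational(-191649581, 6445625)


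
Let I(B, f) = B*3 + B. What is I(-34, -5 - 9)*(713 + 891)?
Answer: -218144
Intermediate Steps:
I(B, f) = 4*B (I(B, f) = 3*B + B = 4*B)
I(-34, -5 - 9)*(713 + 891) = (4*(-34))*(713 + 891) = -136*1604 = -218144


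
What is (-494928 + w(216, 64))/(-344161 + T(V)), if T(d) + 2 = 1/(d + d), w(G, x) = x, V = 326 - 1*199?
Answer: 125695456/87417401 ≈ 1.4379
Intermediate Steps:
V = 127 (V = 326 - 199 = 127)
T(d) = -2 + 1/(2*d) (T(d) = -2 + 1/(d + d) = -2 + 1/(2*d))
(-494928 + w(216, 64))/(-344161 + T(V)) = (-494928 + 64)/(-344161 + (-2 + (½)/127)) = -494864/(-344161 + (-2 + (½)*(1/127))) = -494864/(-344161 + (-2 + 1/254)) = -494864/(-344161 - 507/254) = -494864/(-87417401/254) = -494864*(-254/87417401) = 125695456/87417401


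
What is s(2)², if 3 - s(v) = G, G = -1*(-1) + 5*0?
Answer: 4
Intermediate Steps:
G = 1 (G = 1 + 0 = 1)
s(v) = 2 (s(v) = 3 - 1*1 = 3 - 1 = 2)
s(2)² = 2² = 4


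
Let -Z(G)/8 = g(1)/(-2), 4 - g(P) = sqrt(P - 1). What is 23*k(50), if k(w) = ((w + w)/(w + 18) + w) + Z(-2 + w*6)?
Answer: 26381/17 ≈ 1551.8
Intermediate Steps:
g(P) = 4 - sqrt(-1 + P) (g(P) = 4 - sqrt(P - 1) = 4 - sqrt(-1 + P))
Z(G) = 16 (Z(G) = -8*(4 - sqrt(-1 + 1))/(-2) = -8*(4 - sqrt(0))*(-1)/2 = -8*(4 - 1*0)*(-1)/2 = -8*(4 + 0)*(-1)/2 = -32*(-1)/2 = -8*(-2) = 16)
k(w) = 16 + w + 2*w/(18 + w) (k(w) = ((w + w)/(w + 18) + w) + 16 = ((2*w)/(18 + w) + w) + 16 = (2*w/(18 + w) + w) + 16 = (w + 2*w/(18 + w)) + 16 = 16 + w + 2*w/(18 + w))
23*k(50) = 23*((288 + 50**2 + 36*50)/(18 + 50)) = 23*((288 + 2500 + 1800)/68) = 23*((1/68)*4588) = 23*(1147/17) = 26381/17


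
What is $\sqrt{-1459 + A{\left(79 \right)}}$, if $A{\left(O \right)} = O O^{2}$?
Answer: $6 \sqrt{13655} \approx 701.13$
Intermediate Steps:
$A{\left(O \right)} = O^{3}$
$\sqrt{-1459 + A{\left(79 \right)}} = \sqrt{-1459 + 79^{3}} = \sqrt{-1459 + 493039} = \sqrt{491580} = 6 \sqrt{13655}$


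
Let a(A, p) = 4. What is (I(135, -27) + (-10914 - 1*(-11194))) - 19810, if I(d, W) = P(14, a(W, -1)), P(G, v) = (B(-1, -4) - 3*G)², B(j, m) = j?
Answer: -17681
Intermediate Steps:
P(G, v) = (-1 - 3*G)²
I(d, W) = 1849 (I(d, W) = (1 + 3*14)² = (1 + 42)² = 43² = 1849)
(I(135, -27) + (-10914 - 1*(-11194))) - 19810 = (1849 + (-10914 - 1*(-11194))) - 19810 = (1849 + (-10914 + 11194)) - 19810 = (1849 + 280) - 19810 = 2129 - 19810 = -17681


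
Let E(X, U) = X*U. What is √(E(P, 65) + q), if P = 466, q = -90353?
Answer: I*√60063 ≈ 245.08*I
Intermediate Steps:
E(X, U) = U*X
√(E(P, 65) + q) = √(65*466 - 90353) = √(30290 - 90353) = √(-60063) = I*√60063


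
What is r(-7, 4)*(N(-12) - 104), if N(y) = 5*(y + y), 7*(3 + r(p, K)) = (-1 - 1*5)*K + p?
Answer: 1664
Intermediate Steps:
r(p, K) = -3 - 6*K/7 + p/7 (r(p, K) = -3 + ((-1 - 1*5)*K + p)/7 = -3 + ((-1 - 5)*K + p)/7 = -3 + (-6*K + p)/7 = -3 + (p - 6*K)/7 = -3 + (-6*K/7 + p/7) = -3 - 6*K/7 + p/7)
N(y) = 10*y (N(y) = 5*(2*y) = 10*y)
r(-7, 4)*(N(-12) - 104) = (-3 - 6/7*4 + (1/7)*(-7))*(10*(-12) - 104) = (-3 - 24/7 - 1)*(-120 - 104) = -52/7*(-224) = 1664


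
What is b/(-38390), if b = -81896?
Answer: 40948/19195 ≈ 2.1333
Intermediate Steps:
b/(-38390) = -81896/(-38390) = -81896*(-1/38390) = 40948/19195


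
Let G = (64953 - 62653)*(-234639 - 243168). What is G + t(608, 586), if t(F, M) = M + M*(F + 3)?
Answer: -1098597468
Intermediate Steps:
t(F, M) = M + M*(3 + F)
G = -1098956100 (G = 2300*(-477807) = -1098956100)
G + t(608, 586) = -1098956100 + 586*(4 + 608) = -1098956100 + 586*612 = -1098956100 + 358632 = -1098597468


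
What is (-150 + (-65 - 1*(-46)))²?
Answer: 28561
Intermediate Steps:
(-150 + (-65 - 1*(-46)))² = (-150 + (-65 + 46))² = (-150 - 19)² = (-169)² = 28561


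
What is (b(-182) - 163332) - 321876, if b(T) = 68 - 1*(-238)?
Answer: -484902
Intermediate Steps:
b(T) = 306 (b(T) = 68 + 238 = 306)
(b(-182) - 163332) - 321876 = (306 - 163332) - 321876 = -163026 - 321876 = -484902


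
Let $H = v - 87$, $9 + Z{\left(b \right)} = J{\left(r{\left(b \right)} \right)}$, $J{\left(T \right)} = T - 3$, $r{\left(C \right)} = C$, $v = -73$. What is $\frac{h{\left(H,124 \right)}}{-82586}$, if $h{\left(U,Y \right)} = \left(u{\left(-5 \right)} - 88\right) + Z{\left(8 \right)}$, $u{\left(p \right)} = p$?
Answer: $\frac{97}{82586} \approx 0.0011745$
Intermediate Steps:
$J{\left(T \right)} = -3 + T$
$Z{\left(b \right)} = -12 + b$ ($Z{\left(b \right)} = -9 + \left(-3 + b\right) = -12 + b$)
$H = -160$ ($H = -73 - 87 = -160$)
$h{\left(U,Y \right)} = -97$ ($h{\left(U,Y \right)} = \left(-5 - 88\right) + \left(-12 + 8\right) = -93 - 4 = -97$)
$\frac{h{\left(H,124 \right)}}{-82586} = - \frac{97}{-82586} = \left(-97\right) \left(- \frac{1}{82586}\right) = \frac{97}{82586}$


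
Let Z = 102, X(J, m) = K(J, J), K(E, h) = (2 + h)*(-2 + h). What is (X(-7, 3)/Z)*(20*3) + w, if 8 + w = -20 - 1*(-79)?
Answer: 1317/17 ≈ 77.471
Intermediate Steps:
K(E, h) = (-2 + h)*(2 + h)
X(J, m) = -4 + J²
w = 51 (w = -8 + (-20 - 1*(-79)) = -8 + (-20 + 79) = -8 + 59 = 51)
(X(-7, 3)/Z)*(20*3) + w = ((-4 + (-7)²)/102)*(20*3) + 51 = ((-4 + 49)*(1/102))*60 + 51 = (45*(1/102))*60 + 51 = (15/34)*60 + 51 = 450/17 + 51 = 1317/17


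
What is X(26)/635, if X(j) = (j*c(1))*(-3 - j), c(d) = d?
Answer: -754/635 ≈ -1.1874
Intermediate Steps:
X(j) = j*(-3 - j) (X(j) = (j*1)*(-3 - j) = j*(-3 - j))
X(26)/635 = -1*26*(3 + 26)/635 = -1*26*29*(1/635) = -754*1/635 = -754/635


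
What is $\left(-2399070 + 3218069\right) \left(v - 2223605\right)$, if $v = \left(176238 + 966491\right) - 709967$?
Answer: $-1466698626157$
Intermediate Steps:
$v = 432762$ ($v = 1142729 - 709967 = 432762$)
$\left(-2399070 + 3218069\right) \left(v - 2223605\right) = \left(-2399070 + 3218069\right) \left(432762 - 2223605\right) = 818999 \left(-1790843\right) = -1466698626157$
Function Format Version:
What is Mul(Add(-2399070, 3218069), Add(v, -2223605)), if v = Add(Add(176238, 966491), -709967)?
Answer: -1466698626157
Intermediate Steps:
v = 432762 (v = Add(1142729, -709967) = 432762)
Mul(Add(-2399070, 3218069), Add(v, -2223605)) = Mul(Add(-2399070, 3218069), Add(432762, -2223605)) = Mul(818999, -1790843) = -1466698626157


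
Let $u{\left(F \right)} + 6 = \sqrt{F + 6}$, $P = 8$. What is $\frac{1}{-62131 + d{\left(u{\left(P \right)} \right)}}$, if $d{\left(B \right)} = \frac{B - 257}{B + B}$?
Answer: $- \frac{5464400}{339314359787} - \frac{514 \sqrt{14}}{339314359787} \approx -1.611 \cdot 10^{-5}$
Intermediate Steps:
$u{\left(F \right)} = -6 + \sqrt{6 + F}$ ($u{\left(F \right)} = -6 + \sqrt{F + 6} = -6 + \sqrt{6 + F}$)
$d{\left(B \right)} = \frac{-257 + B}{2 B}$
$\frac{1}{-62131 + d{\left(u{\left(P \right)} \right)}} = \frac{1}{-62131 + \frac{-257 - \left(6 - \sqrt{6 + 8}\right)}{2 \left(-6 + \sqrt{6 + 8}\right)}} = \frac{1}{-62131 + \frac{-257 - \left(6 - \sqrt{14}\right)}{2 \left(-6 + \sqrt{14}\right)}} = \frac{1}{-62131 + \frac{-263 + \sqrt{14}}{2 \left(-6 + \sqrt{14}\right)}}$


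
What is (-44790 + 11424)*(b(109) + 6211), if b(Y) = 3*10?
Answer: -208237206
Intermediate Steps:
b(Y) = 30
(-44790 + 11424)*(b(109) + 6211) = (-44790 + 11424)*(30 + 6211) = -33366*6241 = -208237206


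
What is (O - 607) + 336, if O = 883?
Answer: 612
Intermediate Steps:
(O - 607) + 336 = (883 - 607) + 336 = 276 + 336 = 612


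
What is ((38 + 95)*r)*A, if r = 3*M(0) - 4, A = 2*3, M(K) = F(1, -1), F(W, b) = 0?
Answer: -3192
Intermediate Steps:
M(K) = 0
A = 6
r = -4 (r = 3*0 - 4 = 0 - 4 = -4)
((38 + 95)*r)*A = ((38 + 95)*(-4))*6 = (133*(-4))*6 = -532*6 = -3192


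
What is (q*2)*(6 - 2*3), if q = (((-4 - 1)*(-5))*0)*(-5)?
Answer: 0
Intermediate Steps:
q = 0 (q = (-5*(-5)*0)*(-5) = (25*0)*(-5) = 0*(-5) = 0)
(q*2)*(6 - 2*3) = (0*2)*(6 - 2*3) = 0*(6 - 6) = 0*0 = 0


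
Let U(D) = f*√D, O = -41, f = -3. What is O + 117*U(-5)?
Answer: -41 - 351*I*√5 ≈ -41.0 - 784.86*I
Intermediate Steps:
U(D) = -3*√D
O + 117*U(-5) = -41 + 117*(-3*I*√5) = -41 - 351*I*√5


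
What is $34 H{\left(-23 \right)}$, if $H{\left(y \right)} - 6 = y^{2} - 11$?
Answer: $17816$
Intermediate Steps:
$H{\left(y \right)} = -5 + y^{2}$ ($H{\left(y \right)} = 6 + \left(y^{2} - 11\right) = 6 + \left(-11 + y^{2}\right) = -5 + y^{2}$)
$34 H{\left(-23 \right)} = 34 \left(-5 + \left(-23\right)^{2}\right) = 34 \left(-5 + 529\right) = 34 \cdot 524 = 17816$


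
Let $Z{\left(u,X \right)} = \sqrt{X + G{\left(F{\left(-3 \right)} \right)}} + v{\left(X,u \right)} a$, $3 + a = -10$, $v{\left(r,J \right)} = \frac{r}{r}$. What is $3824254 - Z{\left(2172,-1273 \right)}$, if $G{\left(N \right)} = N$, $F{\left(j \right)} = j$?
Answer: $3824267 - 2 i \sqrt{319} \approx 3.8243 \cdot 10^{6} - 35.721 i$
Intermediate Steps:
$v{\left(r,J \right)} = 1$
$a = -13$ ($a = -3 - 10 = -13$)
$Z{\left(u,X \right)} = -13 + \sqrt{-3 + X}$ ($Z{\left(u,X \right)} = \sqrt{X - 3} + 1 \left(-13\right) = \sqrt{-3 + X} - 13 = -13 + \sqrt{-3 + X}$)
$3824254 - Z{\left(2172,-1273 \right)} = 3824254 - \left(-13 + \sqrt{-3 - 1273}\right) = 3824254 - \left(-13 + \sqrt{-1276}\right) = 3824254 - \left(-13 + 2 i \sqrt{319}\right) = 3824254 + \left(13 - 2 i \sqrt{319}\right) = 3824267 - 2 i \sqrt{319}$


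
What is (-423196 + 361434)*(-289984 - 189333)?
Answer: 29603576554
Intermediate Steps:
(-423196 + 361434)*(-289984 - 189333) = -61762*(-479317) = 29603576554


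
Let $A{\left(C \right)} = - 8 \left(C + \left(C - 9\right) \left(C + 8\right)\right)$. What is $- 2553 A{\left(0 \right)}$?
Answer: $-1470528$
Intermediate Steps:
$A{\left(C \right)} = - 8 C - 8 \left(-9 + C\right) \left(8 + C\right)$ ($A{\left(C \right)} = - 8 \left(C + \left(-9 + C\right) \left(8 + C\right)\right) = - 8 C - 8 \left(-9 + C\right) \left(8 + C\right)$)
$- 2553 A{\left(0 \right)} = - 2553 \left(576 - 8 \cdot 0^{2}\right) = - 2553 \left(576 - 0\right) = - 2553 \left(576 + 0\right) = \left(-2553\right) 576 = -1470528$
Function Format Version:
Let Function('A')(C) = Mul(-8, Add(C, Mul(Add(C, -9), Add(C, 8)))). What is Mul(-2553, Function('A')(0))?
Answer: -1470528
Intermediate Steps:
Function('A')(C) = Add(Mul(-8, C), Mul(-8, Add(-9, C), Add(8, C))) (Function('A')(C) = Mul(-8, Add(C, Mul(Add(-9, C), Add(8, C)))) = Add(Mul(-8, C), Mul(-8, Add(-9, C), Add(8, C))))
Mul(-2553, Function('A')(0)) = Mul(-2553, Add(576, Mul(-8, Pow(0, 2)))) = Mul(-2553, Add(576, Mul(-8, 0))) = Mul(-2553, Add(576, 0)) = Mul(-2553, 576) = -1470528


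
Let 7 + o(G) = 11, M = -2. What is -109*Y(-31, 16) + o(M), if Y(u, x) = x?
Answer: -1740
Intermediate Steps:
o(G) = 4 (o(G) = -7 + 11 = 4)
-109*Y(-31, 16) + o(M) = -109*16 + 4 = -1744 + 4 = -1740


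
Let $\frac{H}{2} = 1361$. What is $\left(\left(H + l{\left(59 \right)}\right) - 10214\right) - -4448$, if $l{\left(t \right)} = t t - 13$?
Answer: $424$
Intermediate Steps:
$l{\left(t \right)} = -13 + t^{2}$ ($l{\left(t \right)} = t^{2} - 13 = -13 + t^{2}$)
$H = 2722$ ($H = 2 \cdot 1361 = 2722$)
$\left(\left(H + l{\left(59 \right)}\right) - 10214\right) - -4448 = \left(\left(2722 - \left(13 - 59^{2}\right)\right) - 10214\right) - -4448 = \left(\left(2722 + \left(-13 + 3481\right)\right) - 10214\right) + \left(-16 + 4464\right) = \left(\left(2722 + 3468\right) - 10214\right) + 4448 = \left(6190 - 10214\right) + 4448 = -4024 + 4448 = 424$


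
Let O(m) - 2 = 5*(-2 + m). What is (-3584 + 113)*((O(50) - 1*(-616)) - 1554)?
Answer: 2415816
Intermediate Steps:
O(m) = -8 + 5*m (O(m) = 2 + 5*(-2 + m) = 2 + (-10 + 5*m) = -8 + 5*m)
(-3584 + 113)*((O(50) - 1*(-616)) - 1554) = (-3584 + 113)*(((-8 + 5*50) - 1*(-616)) - 1554) = -3471*(((-8 + 250) + 616) - 1554) = -3471*((242 + 616) - 1554) = -3471*(858 - 1554) = -3471*(-696) = 2415816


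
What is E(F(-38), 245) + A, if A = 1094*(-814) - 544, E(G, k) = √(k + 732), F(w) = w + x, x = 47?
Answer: -891060 + √977 ≈ -8.9103e+5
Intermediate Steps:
F(w) = 47 + w (F(w) = w + 47 = 47 + w)
E(G, k) = √(732 + k)
A = -891060 (A = -890516 - 544 = -891060)
E(F(-38), 245) + A = √(732 + 245) - 891060 = √977 - 891060 = -891060 + √977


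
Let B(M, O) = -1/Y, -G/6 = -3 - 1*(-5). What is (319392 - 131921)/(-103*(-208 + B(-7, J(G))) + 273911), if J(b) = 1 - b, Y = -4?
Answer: 749884/1181237 ≈ 0.63483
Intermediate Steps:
G = -12 (G = -6*(-3 - 1*(-5)) = -6*(-3 + 5) = -6*2 = -12)
B(M, O) = 1/4 (B(M, O) = -1/(-4) = -1*(-1/4) = 1/4)
(319392 - 131921)/(-103*(-208 + B(-7, J(G))) + 273911) = (319392 - 131921)/(-103*(-208 + 1/4) + 273911) = 187471/(-103*(-831/4) + 273911) = 187471/(85593/4 + 273911) = 187471/(1181237/4) = 187471*(4/1181237) = 749884/1181237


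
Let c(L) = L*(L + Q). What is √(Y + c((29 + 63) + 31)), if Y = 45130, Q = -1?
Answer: 2*√15034 ≈ 245.23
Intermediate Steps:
c(L) = L*(-1 + L) (c(L) = L*(L - 1) = L*(-1 + L))
√(Y + c((29 + 63) + 31)) = √(45130 + ((29 + 63) + 31)*(-1 + ((29 + 63) + 31))) = √(45130 + (92 + 31)*(-1 + (92 + 31))) = √(45130 + 123*(-1 + 123)) = √(45130 + 123*122) = √(45130 + 15006) = √60136 = 2*√15034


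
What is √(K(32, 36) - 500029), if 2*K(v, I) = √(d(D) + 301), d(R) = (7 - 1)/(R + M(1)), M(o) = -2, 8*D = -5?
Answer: √(-98005684 + 14*√14637)/14 ≈ 707.12*I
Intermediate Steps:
D = -5/8 (D = (⅛)*(-5) = -5/8 ≈ -0.62500)
d(R) = 6/(-2 + R) (d(R) = (7 - 1)/(R - 2) = 6/(-2 + R))
K(v, I) = √14637/14 (K(v, I) = √(6/(-2 - 5/8) + 301)/2 = √(6/(-21/8) + 301)/2 = √(6*(-8/21) + 301)/2 = √(-16/7 + 301)/2 = √(2091/7)/2 = (√14637/7)/2 = √14637/14)
√(K(32, 36) - 500029) = √(√14637/14 - 500029) = √(-500029 + √14637/14)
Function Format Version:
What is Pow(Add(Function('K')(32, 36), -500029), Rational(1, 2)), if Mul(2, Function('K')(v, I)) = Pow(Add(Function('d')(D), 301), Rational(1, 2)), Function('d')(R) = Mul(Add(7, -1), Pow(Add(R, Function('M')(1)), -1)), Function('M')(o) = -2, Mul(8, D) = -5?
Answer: Mul(Rational(1, 14), Pow(Add(-98005684, Mul(14, Pow(14637, Rational(1, 2)))), Rational(1, 2))) ≈ Mul(707.12, I)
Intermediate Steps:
D = Rational(-5, 8) (D = Mul(Rational(1, 8), -5) = Rational(-5, 8) ≈ -0.62500)
Function('d')(R) = Mul(6, Pow(Add(-2, R), -1)) (Function('d')(R) = Mul(Add(7, -1), Pow(Add(R, -2), -1)) = Mul(6, Pow(Add(-2, R), -1)))
Function('K')(v, I) = Mul(Rational(1, 14), Pow(14637, Rational(1, 2))) (Function('K')(v, I) = Mul(Rational(1, 2), Pow(Add(Mul(6, Pow(Add(-2, Rational(-5, 8)), -1)), 301), Rational(1, 2))) = Mul(Rational(1, 2), Pow(Add(Mul(6, Pow(Rational(-21, 8), -1)), 301), Rational(1, 2))) = Mul(Rational(1, 2), Pow(Add(Mul(6, Rational(-8, 21)), 301), Rational(1, 2))) = Mul(Rational(1, 2), Pow(Add(Rational(-16, 7), 301), Rational(1, 2))) = Mul(Rational(1, 2), Pow(Rational(2091, 7), Rational(1, 2))) = Mul(Rational(1, 2), Mul(Rational(1, 7), Pow(14637, Rational(1, 2)))) = Mul(Rational(1, 14), Pow(14637, Rational(1, 2))))
Pow(Add(Function('K')(32, 36), -500029), Rational(1, 2)) = Pow(Add(Mul(Rational(1, 14), Pow(14637, Rational(1, 2))), -500029), Rational(1, 2)) = Pow(Add(-500029, Mul(Rational(1, 14), Pow(14637, Rational(1, 2)))), Rational(1, 2))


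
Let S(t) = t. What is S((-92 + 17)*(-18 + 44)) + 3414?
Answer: 1464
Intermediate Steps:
S((-92 + 17)*(-18 + 44)) + 3414 = (-92 + 17)*(-18 + 44) + 3414 = -75*26 + 3414 = -1950 + 3414 = 1464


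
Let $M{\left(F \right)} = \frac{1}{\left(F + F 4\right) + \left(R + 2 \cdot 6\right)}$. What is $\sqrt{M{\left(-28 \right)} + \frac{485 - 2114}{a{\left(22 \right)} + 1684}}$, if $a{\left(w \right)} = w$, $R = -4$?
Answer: $\frac{i \sqrt{3050422683}}{56298} \approx 0.98104 i$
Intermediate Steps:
$M{\left(F \right)} = \frac{1}{8 + 5 F}$ ($M{\left(F \right)} = \frac{1}{\left(F + F 4\right) + \left(-4 + 2 \cdot 6\right)} = \frac{1}{\left(F + 4 F\right) + \left(-4 + 12\right)} = \frac{1}{5 F + 8} = \frac{1}{8 + 5 F}$)
$\sqrt{M{\left(-28 \right)} + \frac{485 - 2114}{a{\left(22 \right)} + 1684}} = \sqrt{\frac{1}{8 + 5 \left(-28\right)} + \frac{485 - 2114}{22 + 1684}} = \sqrt{\frac{1}{8 - 140} - \frac{1629}{1706}} = \sqrt{\frac{1}{-132} - \frac{1629}{1706}} = \sqrt{- \frac{1}{132} - \frac{1629}{1706}} = \sqrt{- \frac{108367}{112596}} = \frac{i \sqrt{3050422683}}{56298}$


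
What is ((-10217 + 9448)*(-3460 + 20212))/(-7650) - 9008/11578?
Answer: 12423518272/7380975 ≈ 1683.2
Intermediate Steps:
((-10217 + 9448)*(-3460 + 20212))/(-7650) - 9008/11578 = -769*16752*(-1/7650) - 9008*1/11578 = -12882288*(-1/7650) - 4504/5789 = 2147048/1275 - 4504/5789 = 12423518272/7380975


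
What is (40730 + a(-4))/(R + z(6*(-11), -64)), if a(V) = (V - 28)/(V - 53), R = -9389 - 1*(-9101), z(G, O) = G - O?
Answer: -1160821/8265 ≈ -140.45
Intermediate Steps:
R = -288 (R = -9389 + 9101 = -288)
a(V) = (-28 + V)/(-53 + V)
(40730 + a(-4))/(R + z(6*(-11), -64)) = (40730 + (-28 - 4)/(-53 - 4))/(-288 + (6*(-11) - 1*(-64))) = (40730 - 32/(-57))/(-288 + (-66 + 64)) = (40730 - 1/57*(-32))/(-288 - 2) = (40730 + 32/57)/(-290) = (2321642/57)*(-1/290) = -1160821/8265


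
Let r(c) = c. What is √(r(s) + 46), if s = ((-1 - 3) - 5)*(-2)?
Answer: 8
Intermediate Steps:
s = 18 (s = (-4 - 5)*(-2) = -9*(-2) = 18)
√(r(s) + 46) = √(18 + 46) = √64 = 8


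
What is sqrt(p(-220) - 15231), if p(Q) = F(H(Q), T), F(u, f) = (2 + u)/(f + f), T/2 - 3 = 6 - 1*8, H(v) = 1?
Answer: 3*I*sqrt(6769)/2 ≈ 123.41*I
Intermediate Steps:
T = 2 (T = 6 + 2*(6 - 1*8) = 6 + 2*(6 - 8) = 6 + 2*(-2) = 6 - 4 = 2)
F(u, f) = (2 + u)/(2*f) (F(u, f) = (2 + u)/((2*f)) = (2 + u)*(1/(2*f)) = (2 + u)/(2*f))
p(Q) = 3/4 (p(Q) = (1/2)*(2 + 1)/2 = (1/2)*(1/2)*3 = 3/4)
sqrt(p(-220) - 15231) = sqrt(3/4 - 15231) = sqrt(-60921/4) = 3*I*sqrt(6769)/2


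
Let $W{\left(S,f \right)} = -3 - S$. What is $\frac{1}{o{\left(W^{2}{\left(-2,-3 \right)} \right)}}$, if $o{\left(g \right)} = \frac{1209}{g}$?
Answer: $\frac{1}{1209} \approx 0.00082713$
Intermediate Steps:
$\frac{1}{o{\left(W^{2}{\left(-2,-3 \right)} \right)}} = \frac{1}{1209 \frac{1}{\left(-3 - -2\right)^{2}}} = \frac{1}{1209 \frac{1}{\left(-3 + 2\right)^{2}}} = \frac{1}{1209 \frac{1}{\left(-1\right)^{2}}} = \frac{1}{1209 \cdot 1^{-1}} = \frac{1}{1209 \cdot 1} = \frac{1}{1209}$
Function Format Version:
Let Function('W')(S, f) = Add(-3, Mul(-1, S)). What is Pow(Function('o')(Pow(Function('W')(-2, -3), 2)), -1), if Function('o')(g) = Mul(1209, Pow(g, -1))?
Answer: Rational(1, 1209) ≈ 0.00082713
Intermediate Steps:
Pow(Function('o')(Pow(Function('W')(-2, -3), 2)), -1) = Pow(Mul(1209, Pow(Pow(Add(-3, Mul(-1, -2)), 2), -1)), -1) = Pow(Mul(1209, Pow(Pow(Add(-3, 2), 2), -1)), -1) = Pow(Mul(1209, Pow(Pow(-1, 2), -1)), -1) = Pow(Mul(1209, Pow(1, -1)), -1) = Pow(Mul(1209, 1), -1) = Pow(1209, -1) = Rational(1, 1209)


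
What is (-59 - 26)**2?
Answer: 7225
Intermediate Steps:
(-59 - 26)**2 = (-85)**2 = 7225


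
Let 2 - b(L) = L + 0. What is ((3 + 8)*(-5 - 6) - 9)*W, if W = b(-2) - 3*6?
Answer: 1820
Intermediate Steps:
b(L) = 2 - L (b(L) = 2 - (L + 0) = 2 - L)
W = -14 (W = (2 - 1*(-2)) - 3*6 = (2 + 2) - 18 = 4 - 18 = -14)
((3 + 8)*(-5 - 6) - 9)*W = ((3 + 8)*(-5 - 6) - 9)*(-14) = (11*(-11) - 9)*(-14) = (-121 - 9)*(-14) = -130*(-14) = 1820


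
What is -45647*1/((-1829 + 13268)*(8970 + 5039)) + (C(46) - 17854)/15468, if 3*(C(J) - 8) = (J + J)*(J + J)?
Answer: -133799618903/137707265226 ≈ -0.97162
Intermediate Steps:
C(J) = 8 + 4*J²/3 (C(J) = 8 + ((J + J)*(J + J))/3 = 8 + ((2*J)*(2*J))/3 = 8 + (4*J²)/3 = 8 + 4*J²/3)
-45647*1/((-1829 + 13268)*(8970 + 5039)) + (C(46) - 17854)/15468 = -45647*1/((-1829 + 13268)*(8970 + 5039)) + ((8 + (4/3)*46²) - 17854)/15468 = -45647/(14009*11439) + ((8 + (4/3)*2116) - 17854)*(1/15468) = -45647/160248951 + ((8 + 8464/3) - 17854)*(1/15468) = -45647*1/160248951 + (8488/3 - 17854)*(1/15468) = -45647/160248951 - 45074/3*1/15468 = -45647/160248951 - 22537/23202 = -133799618903/137707265226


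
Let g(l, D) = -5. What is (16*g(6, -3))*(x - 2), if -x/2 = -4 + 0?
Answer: -480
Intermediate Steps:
x = 8 (x = -2*(-4 + 0) = -2*(-4) = 8)
(16*g(6, -3))*(x - 2) = (16*(-5))*(8 - 2) = -80*6 = -480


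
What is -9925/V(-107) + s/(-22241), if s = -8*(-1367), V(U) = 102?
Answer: -221857397/2268582 ≈ -97.796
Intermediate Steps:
s = 10936
-9925/V(-107) + s/(-22241) = -9925/102 + 10936/(-22241) = -9925*1/102 + 10936*(-1/22241) = -9925/102 - 10936/22241 = -221857397/2268582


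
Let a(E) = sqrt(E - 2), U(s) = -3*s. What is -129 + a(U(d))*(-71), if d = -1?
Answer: -200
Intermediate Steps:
a(E) = sqrt(-2 + E)
-129 + a(U(d))*(-71) = -129 + sqrt(-2 - 3*(-1))*(-71) = -129 + sqrt(-2 + 3)*(-71) = -129 + sqrt(1)*(-71) = -129 + 1*(-71) = -129 - 71 = -200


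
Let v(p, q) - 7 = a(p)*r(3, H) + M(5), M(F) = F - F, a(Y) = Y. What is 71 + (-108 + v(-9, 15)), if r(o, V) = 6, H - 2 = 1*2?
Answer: -84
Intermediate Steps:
H = 4 (H = 2 + 1*2 = 2 + 2 = 4)
M(F) = 0
v(p, q) = 7 + 6*p (v(p, q) = 7 + (p*6 + 0) = 7 + (6*p + 0) = 7 + 6*p)
71 + (-108 + v(-9, 15)) = 71 + (-108 + (7 + 6*(-9))) = 71 + (-108 + (7 - 54)) = 71 + (-108 - 47) = 71 - 155 = -84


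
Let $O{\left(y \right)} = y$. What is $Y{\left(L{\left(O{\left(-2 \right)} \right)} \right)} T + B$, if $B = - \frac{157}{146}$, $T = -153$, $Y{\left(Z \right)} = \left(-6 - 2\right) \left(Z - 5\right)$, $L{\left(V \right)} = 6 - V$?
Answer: $\frac{535955}{146} \approx 3670.9$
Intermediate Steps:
$Y{\left(Z \right)} = 40 - 8 Z$ ($Y{\left(Z \right)} = - 8 \left(-5 + Z\right) = 40 - 8 Z$)
$B = - \frac{157}{146}$ ($B = \left(-157\right) \frac{1}{146} = - \frac{157}{146} \approx -1.0753$)
$Y{\left(L{\left(O{\left(-2 \right)} \right)} \right)} T + B = \left(40 - 8 \left(6 - -2\right)\right) \left(-153\right) - \frac{157}{146} = \left(40 - 8 \left(6 + 2\right)\right) \left(-153\right) - \frac{157}{146} = \left(40 - 64\right) \left(-153\right) - \frac{157}{146} = \left(-24\right) \left(-153\right) - \frac{157}{146} = 3672 - \frac{157}{146} = \frac{535955}{146}$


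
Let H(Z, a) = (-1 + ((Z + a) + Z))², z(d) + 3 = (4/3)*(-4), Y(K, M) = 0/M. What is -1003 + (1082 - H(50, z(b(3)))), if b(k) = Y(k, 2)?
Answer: -73273/9 ≈ -8141.4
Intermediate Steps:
Y(K, M) = 0
b(k) = 0
z(d) = -25/3 (z(d) = -3 + (4/3)*(-4) = -3 - 16/3 = -25/3)
H(Z, a) = (-1 + a + 2*Z)² (H(Z, a) = (-1 + (a + 2*Z))² = (-1 + a + 2*Z)²)
-1003 + (1082 - H(50, z(b(3)))) = -1003 + (1082 - (-1 - 25/3 + 2*50)²) = -1003 + (1082 - (-1 - 25/3 + 100)²) = -1003 + (1082 - (272/3)²) = -1003 + (1082 - 1*73984/9) = -1003 + (1082 - 73984/9) = -1003 - 64246/9 = -73273/9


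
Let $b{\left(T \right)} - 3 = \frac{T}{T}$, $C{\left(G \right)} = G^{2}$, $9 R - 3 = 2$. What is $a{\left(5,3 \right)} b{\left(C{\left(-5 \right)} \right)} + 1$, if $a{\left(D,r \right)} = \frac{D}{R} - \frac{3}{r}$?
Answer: $33$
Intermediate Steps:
$R = \frac{5}{9}$ ($R = \frac{1}{3} + \frac{1}{9} \cdot 2 = \frac{1}{3} + \frac{2}{9} = \frac{5}{9} \approx 0.55556$)
$a{\left(D,r \right)} = - \frac{3}{r} + \frac{9 D}{5}$ ($a{\left(D,r \right)} = \frac{D}{\frac{5}{9}} - \frac{3}{r} = D \frac{9}{5} - \frac{3}{r} = \frac{9 D}{5} - \frac{3}{r} = - \frac{3}{r} + \frac{9 D}{5}$)
$b{\left(T \right)} = 4$ ($b{\left(T \right)} = 3 + \frac{T}{T} = 3 + 1 = 4$)
$a{\left(5,3 \right)} b{\left(C{\left(-5 \right)} \right)} + 1 = \left(- \frac{3}{3} + \frac{9}{5} \cdot 5\right) 4 + 1 = \left(\left(-3\right) \frac{1}{3} + 9\right) 4 + 1 = \left(-1 + 9\right) 4 + 1 = 8 \cdot 4 + 1 = 32 + 1 = 33$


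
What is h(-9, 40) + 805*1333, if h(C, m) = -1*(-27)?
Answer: 1073092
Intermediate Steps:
h(C, m) = 27
h(-9, 40) + 805*1333 = 27 + 805*1333 = 27 + 1073065 = 1073092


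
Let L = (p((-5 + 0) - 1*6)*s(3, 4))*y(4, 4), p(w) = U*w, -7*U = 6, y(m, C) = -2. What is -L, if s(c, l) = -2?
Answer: -264/7 ≈ -37.714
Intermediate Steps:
U = -6/7 (U = -⅐*6 = -6/7 ≈ -0.85714)
p(w) = -6*w/7
L = 264/7 (L = (-6*((-5 + 0) - 1*6)/7*(-2))*(-2) = (-6*(-5 - 6)/7*(-2))*(-2) = (-6/7*(-11)*(-2))*(-2) = ((66/7)*(-2))*(-2) = -132/7*(-2) = 264/7 ≈ 37.714)
-L = -1*264/7 = -264/7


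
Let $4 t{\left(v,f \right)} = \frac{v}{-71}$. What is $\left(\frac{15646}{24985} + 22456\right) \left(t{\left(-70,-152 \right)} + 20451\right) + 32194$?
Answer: $\frac{814765137909421}{1773935} \approx 4.593 \cdot 10^{8}$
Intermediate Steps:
$t{\left(v,f \right)} = - \frac{v}{284}$ ($t{\left(v,f \right)} = \frac{v \frac{1}{-71}}{4} = \frac{v \left(- \frac{1}{71}\right)}{4} = \frac{\left(- \frac{1}{71}\right) v}{4} = - \frac{v}{284}$)
$\left(\frac{15646}{24985} + 22456\right) \left(t{\left(-70,-152 \right)} + 20451\right) + 32194 = \left(\frac{15646}{24985} + 22456\right) \left(\left(- \frac{1}{284}\right) \left(-70\right) + 20451\right) + 32194 = \left(15646 \cdot \frac{1}{24985} + 22456\right) \left(\frac{35}{142} + 20451\right) + 32194 = \left(\frac{15646}{24985} + 22456\right) \frac{2904077}{142} + 32194 = \frac{561078806}{24985} \cdot \frac{2904077}{142} + 32194 = \frac{814708027846031}{1773935} + 32194 = \frac{814765137909421}{1773935}$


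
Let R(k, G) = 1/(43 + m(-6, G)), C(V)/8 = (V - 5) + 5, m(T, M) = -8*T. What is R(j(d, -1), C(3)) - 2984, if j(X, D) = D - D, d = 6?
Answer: -271543/91 ≈ -2984.0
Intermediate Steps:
j(X, D) = 0
C(V) = 8*V (C(V) = 8*((V - 5) + 5) = 8*((-5 + V) + 5) = 8*V)
R(k, G) = 1/91 (R(k, G) = 1/(43 - 8*(-6)) = 1/(43 + 48) = 1/91)
R(j(d, -1), C(3)) - 2984 = 1/91 - 2984 = -271543/91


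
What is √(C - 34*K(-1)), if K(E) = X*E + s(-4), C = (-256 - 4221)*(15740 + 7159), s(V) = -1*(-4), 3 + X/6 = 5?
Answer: I*√102518551 ≈ 10125.0*I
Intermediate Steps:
X = 12 (X = -18 + 6*5 = -18 + 30 = 12)
s(V) = 4
C = -102518823 (C = -4477*22899 = -102518823)
K(E) = 4 + 12*E (K(E) = 12*E + 4 = 4 + 12*E)
√(C - 34*K(-1)) = √(-102518823 - 34*(4 + 12*(-1))) = √(-102518823 - 34*(4 - 12)) = √(-102518823 - 34*(-8)) = √(-102518823 + 272) = √(-102518551) = I*√102518551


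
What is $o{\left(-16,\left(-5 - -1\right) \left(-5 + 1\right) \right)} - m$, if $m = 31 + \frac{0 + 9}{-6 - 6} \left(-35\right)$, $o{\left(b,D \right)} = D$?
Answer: $- \frac{165}{4} \approx -41.25$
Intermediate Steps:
$m = \frac{229}{4}$ ($m = 31 + \frac{9}{-12} \left(-35\right) = 31 + 9 \left(- \frac{1}{12}\right) \left(-35\right) = 31 - - \frac{105}{4} = 31 + \frac{105}{4} = \frac{229}{4} \approx 57.25$)
$o{\left(-16,\left(-5 - -1\right) \left(-5 + 1\right) \right)} - m = \left(-5 - -1\right) \left(-5 + 1\right) - \frac{229}{4} = \left(-5 + 1\right) \left(-4\right) - \frac{229}{4} = \left(-4\right) \left(-4\right) - \frac{229}{4} = 16 - \frac{229}{4} = - \frac{165}{4}$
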